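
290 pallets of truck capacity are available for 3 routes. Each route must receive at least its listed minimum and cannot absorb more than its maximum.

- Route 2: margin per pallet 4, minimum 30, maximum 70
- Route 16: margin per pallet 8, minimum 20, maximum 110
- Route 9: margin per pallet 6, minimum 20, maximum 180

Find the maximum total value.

Meeting every minimum uses 30+20+20 = 70 pallets, leaving 220.
Rank by margin per pallet: Route 16 8 > Route 9 6 > Route 2 4.
Route 16 takes 90 more to reach its cap of 110 — 130 left.
Only 130 left; Route 9 takes them to reach 150.
Total = 4×30 + 8×110 + 6×150 = 1900.

1900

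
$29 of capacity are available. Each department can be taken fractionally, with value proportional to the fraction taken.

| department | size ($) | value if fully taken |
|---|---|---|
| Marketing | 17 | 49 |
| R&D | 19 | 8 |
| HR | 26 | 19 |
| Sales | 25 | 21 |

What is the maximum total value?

59.08

Rank by value-to-size ratio: Marketing 49/17≈2.88, Sales 21/25≈0.84, HR 19/26≈0.731, R&D 8/19≈0.421.
All 17 $ of Marketing fit (value 49) → 12 remain.
12 $ left: a 12/25 share of Sales gives 21×12/25 = 10.08.
Total value = 59.08.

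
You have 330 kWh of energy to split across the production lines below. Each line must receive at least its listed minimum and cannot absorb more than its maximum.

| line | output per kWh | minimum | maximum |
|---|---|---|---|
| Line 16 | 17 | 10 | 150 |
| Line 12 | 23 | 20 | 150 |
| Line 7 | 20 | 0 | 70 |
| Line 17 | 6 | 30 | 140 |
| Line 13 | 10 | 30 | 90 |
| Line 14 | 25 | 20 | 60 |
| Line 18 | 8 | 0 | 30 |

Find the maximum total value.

Meeting every minimum uses 10+20+0+30+30+20+0 = 110 kWh, leaving 220.
Order the production lines by output per kWh: Line 14 25 > Line 12 23 > Line 7 20 > Line 16 17 > Line 13 10 > Line 18 8 > Line 17 6.
Line 14 takes 40 more to reach its cap of 60 ; 180 left.
Give Line 12 130 more to hit its cap of 150 ; 50 left.
Only 50 left; Line 7 takes them to reach 50.
Total = 17×10 + 23×150 + 20×50 + 6×30 + 10×30 + 25×60 = 6600.

6600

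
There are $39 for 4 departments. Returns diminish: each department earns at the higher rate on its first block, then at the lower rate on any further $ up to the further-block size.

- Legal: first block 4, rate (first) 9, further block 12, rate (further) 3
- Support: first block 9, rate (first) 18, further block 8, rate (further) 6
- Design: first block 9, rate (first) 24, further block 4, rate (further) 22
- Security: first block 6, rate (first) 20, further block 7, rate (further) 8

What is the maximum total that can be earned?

Rank every tier by rate: Design/T1 24 > Design/T2 22 > Security/T1 20 > Support/T1 18 > Legal/T1 9 > Security/T2 8 > Support/T2 6 > Legal/T2 3.
Design T1 at 24: fill all 9 ; 30 left.
Design T2 at 22: fill all 4 ; 26 left.
Security T1 at 20: fill all 6 ; 20 left.
Support/T1 (18): +9 ; 11 left.
Fill Legal T1 block (4 at 9) ; 7 left.
Fill Security T2 block (7 at 8) ; 0 left.
Total = 24×9 + 22×4 + 20×6 + 18×9 + 9×4 + 8×7 = 678.

678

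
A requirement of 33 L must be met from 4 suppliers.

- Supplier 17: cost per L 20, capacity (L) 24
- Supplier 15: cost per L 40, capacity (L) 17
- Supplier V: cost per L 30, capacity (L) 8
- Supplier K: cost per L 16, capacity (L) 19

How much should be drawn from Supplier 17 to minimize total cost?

Use suppliers in increasing cost order.
Take 19 from Supplier K at 16 → need 14 more.
Take 14 from Supplier 17 at 20 to finish.
Supplier V, Supplier 15: unused.

14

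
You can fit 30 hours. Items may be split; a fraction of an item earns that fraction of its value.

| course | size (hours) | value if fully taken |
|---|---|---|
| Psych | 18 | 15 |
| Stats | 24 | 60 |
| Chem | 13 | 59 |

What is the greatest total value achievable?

Sort by value density: Chem 59/13≈4.54, Stats 60/24≈2.5, Psych 15/18≈0.833.
All 13 hours of Chem fit (value 59) → 17 remain.
17 hours left: a 17/24 share of Stats gives 60×17/24 = 42.5.
Total value = 101.5.

101.5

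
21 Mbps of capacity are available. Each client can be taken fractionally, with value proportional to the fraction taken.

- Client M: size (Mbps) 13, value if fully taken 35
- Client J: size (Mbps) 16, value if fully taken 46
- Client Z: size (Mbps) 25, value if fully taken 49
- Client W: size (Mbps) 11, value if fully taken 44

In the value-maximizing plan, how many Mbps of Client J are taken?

10

Best value per unit of size first: Client W 44/11≈4, Client J 46/16≈2.88, Client M 35/13≈2.69, Client Z 49/25≈1.96.
Client W: take in full, 11 Mbps for value 44 ; 10 left.
Fill the last 10 Mbps with part of Client J: 10/16 of it earns 28.75.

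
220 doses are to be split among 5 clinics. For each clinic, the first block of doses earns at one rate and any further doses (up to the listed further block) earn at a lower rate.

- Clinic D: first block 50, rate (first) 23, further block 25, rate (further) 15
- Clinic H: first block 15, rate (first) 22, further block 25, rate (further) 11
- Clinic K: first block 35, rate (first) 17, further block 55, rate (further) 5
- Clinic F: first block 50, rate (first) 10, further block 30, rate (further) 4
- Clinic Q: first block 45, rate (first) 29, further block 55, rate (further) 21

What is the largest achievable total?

Order all 10 blocks by rate: Clinic Q/first 29 > Clinic D/first 23 > Clinic H/first 22 > Clinic Q/second 21 > Clinic K/first 17 > Clinic D/second 15 > Clinic H/second 11 > Clinic F/first 10 > Clinic K/second 5 > Clinic F/second 4.
Fill Clinic Q first block (45 at 29) → 175 left.
Clinic D/first (23): +50 → 125 left.
Clinic H first at 22: fill all 15 → 110 left.
Fill Clinic Q second block (55 at 21) → 55 left.
Clinic K first at 17: fill all 35 → 20 left.
Clinic D second at 15: only 20 left, fill 20.
Total = 29×45 + 23×50 + 22×15 + 21×55 + 17×35 + 15×20 = 4835.

4835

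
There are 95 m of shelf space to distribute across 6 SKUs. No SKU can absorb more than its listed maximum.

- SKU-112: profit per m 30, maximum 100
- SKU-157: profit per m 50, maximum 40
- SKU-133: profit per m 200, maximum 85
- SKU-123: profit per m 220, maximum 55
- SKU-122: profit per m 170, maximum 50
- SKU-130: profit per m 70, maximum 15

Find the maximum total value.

Order the SKUs by profit per m: SKU-123 220 > SKU-133 200 > SKU-122 170 > SKU-130 70 > SKU-157 50 > SKU-112 30.
Give SKU-123 55 to hit its cap of 55 ; 40 left.
SKU-133: +40 (room for 85) → 40. Pool exhausted.
Total = 200×40 + 220×55 = 20100.

20100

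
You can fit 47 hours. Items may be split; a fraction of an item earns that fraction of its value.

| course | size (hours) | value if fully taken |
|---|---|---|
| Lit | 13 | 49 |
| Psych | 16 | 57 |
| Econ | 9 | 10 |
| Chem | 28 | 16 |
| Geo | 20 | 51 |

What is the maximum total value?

Best value per unit of size first: Lit 49/13≈3.77, Psych 57/16≈3.56, Geo 51/20≈2.55, Econ 10/9≈1.11, Chem 16/28≈0.571.
Take all of Lit (13 hours, value 49) ; 34 hours left.
All 16 hours of Psych fit (value 57) ; 18 remain.
Fill the last 18 hours with part of Geo: 18/20 of it earns 45.9.
Total value = 151.9.

151.9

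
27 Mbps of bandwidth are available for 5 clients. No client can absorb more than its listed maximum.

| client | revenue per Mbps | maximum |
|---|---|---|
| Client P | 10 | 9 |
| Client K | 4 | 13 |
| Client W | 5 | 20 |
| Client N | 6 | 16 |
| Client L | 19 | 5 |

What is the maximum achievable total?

263

Rank by revenue per Mbps: Client L 19 > Client P 10 > Client N 6 > Client W 5 > Client K 4.
Client L: +5 to 5 (cap) ; 22 left.
Give Client P 9 to hit its cap of 9 ; 13 left.
Client N: +13 (room for 16) → 13. Pool exhausted.
Total = 10×9 + 6×13 + 19×5 = 263.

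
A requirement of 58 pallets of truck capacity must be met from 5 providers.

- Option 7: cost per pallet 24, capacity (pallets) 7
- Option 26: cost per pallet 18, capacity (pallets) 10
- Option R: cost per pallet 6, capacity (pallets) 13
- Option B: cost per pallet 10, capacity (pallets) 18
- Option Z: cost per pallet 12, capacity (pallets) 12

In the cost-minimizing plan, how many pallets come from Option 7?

5

Fill from the cheapest provider first.
Option R (6): use full 13 → 45 pallets to go.
Take 18 from Option B at 10 → need 27 more.
Option Z at 12: take all 12 pallets → 15 still needed.
Option 26 at 18: take all 10 pallets → 5 still needed.
Take 5 from Option 7 at 24 to finish.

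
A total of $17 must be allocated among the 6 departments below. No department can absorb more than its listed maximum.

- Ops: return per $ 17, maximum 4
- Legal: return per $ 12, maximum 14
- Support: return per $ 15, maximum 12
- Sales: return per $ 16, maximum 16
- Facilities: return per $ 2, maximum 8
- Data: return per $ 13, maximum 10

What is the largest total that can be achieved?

276

Highest return per $ first: Ops 17 > Sales 16 > Support 15 > Data 13 > Legal 12 > Facilities 2.
Ops: +4 to 4 (cap) — 13 left.
Sales: +13 (room for 16) → 13. Pool exhausted.
Total = 17×4 + 16×13 = 276.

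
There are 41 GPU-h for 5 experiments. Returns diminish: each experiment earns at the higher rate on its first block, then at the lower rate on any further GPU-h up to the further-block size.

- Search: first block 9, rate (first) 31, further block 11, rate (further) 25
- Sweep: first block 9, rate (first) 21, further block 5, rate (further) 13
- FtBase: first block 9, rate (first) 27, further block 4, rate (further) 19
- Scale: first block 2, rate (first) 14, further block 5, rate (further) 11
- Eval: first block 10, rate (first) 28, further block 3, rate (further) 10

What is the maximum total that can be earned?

Order all 10 blocks by rate: Search/first 31 > Eval/first 28 > FtBase/first 27 > Search/second 25 > Sweep/first 21 > FtBase/second 19 > Scale/first 14 > Sweep/second 13 > Scale/second 11 > Eval/second 10.
Search first at 31: fill all 9 — 32 left.
Eval first at 28: fill all 10 — 22 left.
FtBase/first (27): +9 — 13 left.
Fill Search second block (11 at 25) — 2 left.
2 remain; put them into Sweep first at 21.
Total = 31×9 + 28×10 + 27×9 + 25×11 + 21×2 = 1119.

1119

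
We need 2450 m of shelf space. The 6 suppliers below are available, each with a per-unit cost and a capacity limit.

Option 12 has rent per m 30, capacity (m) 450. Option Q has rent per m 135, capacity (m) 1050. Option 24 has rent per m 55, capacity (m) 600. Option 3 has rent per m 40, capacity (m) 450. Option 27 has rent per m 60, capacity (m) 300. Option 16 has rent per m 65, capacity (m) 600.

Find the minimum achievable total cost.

Cheapest first:
Take 450 from Option 12 at 30 — need 2000 more.
Option 3 (40): use full 450 — 1550 m to go.
Take 600 from Option 24 at 55 — need 950 more.
Option 27 (60): use full 300 — 650 m to go.
Take 600 from Option 16 at 65 — need 50 more.
Take 50 from Option Q at 135 to finish.
Cost = 450×30 + 450×40 + 600×55 + 300×60 + 600×65 + 50×135 = 128250.

128250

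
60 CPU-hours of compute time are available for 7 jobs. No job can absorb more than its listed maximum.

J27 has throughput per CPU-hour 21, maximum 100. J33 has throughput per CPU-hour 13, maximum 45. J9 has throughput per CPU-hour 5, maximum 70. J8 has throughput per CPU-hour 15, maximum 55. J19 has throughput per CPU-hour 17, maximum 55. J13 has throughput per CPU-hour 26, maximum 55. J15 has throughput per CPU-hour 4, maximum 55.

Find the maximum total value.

Order the jobs by throughput per CPU-hour: J13 26 > J27 21 > J19 17 > J8 15 > J33 13 > J9 5 > J15 4.
J13 takes 55 to reach its cap of 55 — 5 left.
J27: +5 (room for 100) → 5. Pool exhausted.
Total = 21×5 + 26×55 = 1535.

1535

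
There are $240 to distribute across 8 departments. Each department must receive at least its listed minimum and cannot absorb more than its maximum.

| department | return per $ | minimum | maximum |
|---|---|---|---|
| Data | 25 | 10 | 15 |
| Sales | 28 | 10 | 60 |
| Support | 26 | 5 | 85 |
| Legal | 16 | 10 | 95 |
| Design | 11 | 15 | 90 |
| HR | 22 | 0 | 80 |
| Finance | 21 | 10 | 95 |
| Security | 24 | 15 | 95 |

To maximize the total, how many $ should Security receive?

Meeting every minimum uses 10+10+5+10+15+0+10+15 = 75 $, leaving 165.
Rank by return per $: Sales 28 > Support 26 > Data 25 > Security 24 > HR 22 > Finance 21 > Legal 16 > Design 11.
Give Sales 50 more to hit its cap of 60 → 115 left.
Give Support 80 more to hit its cap of 85 → 35 left.
Give Data 5 more to hit its cap of 15 → 30 left.
Only 30 left; Security takes them to reach 45.

45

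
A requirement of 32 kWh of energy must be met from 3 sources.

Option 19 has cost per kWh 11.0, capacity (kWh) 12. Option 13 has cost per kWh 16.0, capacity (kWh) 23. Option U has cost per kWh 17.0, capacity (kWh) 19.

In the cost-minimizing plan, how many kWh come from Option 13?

20

Use sources in increasing cost order.
Option 19 at 11.0: take all 12 kWh — 20 still needed.
Option 13 at 16.0: take 20 of its 23 — requirement met.
Option U: unused.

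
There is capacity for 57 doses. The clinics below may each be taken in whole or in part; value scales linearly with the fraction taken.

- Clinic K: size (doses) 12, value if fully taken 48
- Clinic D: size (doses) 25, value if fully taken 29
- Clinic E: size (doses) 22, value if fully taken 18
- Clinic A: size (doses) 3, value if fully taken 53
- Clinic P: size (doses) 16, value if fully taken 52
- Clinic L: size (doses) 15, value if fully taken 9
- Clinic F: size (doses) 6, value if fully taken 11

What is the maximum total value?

187.2

Best value per unit of size first: Clinic A 53/3≈17.7, Clinic K 48/12≈4, Clinic P 52/16≈3.25, Clinic F 11/6≈1.83, Clinic D 29/25≈1.16, Clinic E 18/22≈0.818, Clinic L 9/15≈0.6.
All 3 doses of Clinic A fit (value 53) → 54 remain.
Take all of Clinic K (12 doses, value 48) → 42 doses left.
Take all of Clinic P (16 doses, value 52) → 26 doses left.
All 6 doses of Clinic F fit (value 11) → 20 remain.
Fill the last 20 doses with part of Clinic D: 20/25 of it earns 23.2.
Total value = 187.2.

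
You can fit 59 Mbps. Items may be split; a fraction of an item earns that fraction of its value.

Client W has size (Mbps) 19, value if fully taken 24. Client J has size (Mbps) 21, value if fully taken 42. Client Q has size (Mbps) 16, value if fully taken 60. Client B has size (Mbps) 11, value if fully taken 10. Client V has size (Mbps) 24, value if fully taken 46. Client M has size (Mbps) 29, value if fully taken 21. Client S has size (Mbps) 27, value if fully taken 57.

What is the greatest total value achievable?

Rank by value-to-size ratio: Client Q 60/16≈3.75, Client S 57/27≈2.11, Client J 42/21≈2, Client V 46/24≈1.92, Client W 24/19≈1.26, Client B 10/11≈0.909, Client M 21/29≈0.724.
All 16 Mbps of Client Q fit (value 60) — 43 remain.
Take all of Client S (27 Mbps, value 57) — 16 Mbps left.
Only 16 Mbps remain; take 16/21 of Client J for value 42×16/21 = 32.
Total value = 149.

149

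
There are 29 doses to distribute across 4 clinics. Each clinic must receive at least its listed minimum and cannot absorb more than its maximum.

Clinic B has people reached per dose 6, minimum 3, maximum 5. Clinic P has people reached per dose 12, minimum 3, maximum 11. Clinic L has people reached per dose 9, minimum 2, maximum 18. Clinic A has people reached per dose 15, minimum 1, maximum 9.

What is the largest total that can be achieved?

Meeting every minimum uses 3+3+2+1 = 9 doses, leaving 20.
Highest people reached per dose first: Clinic A 15 > Clinic P 12 > Clinic L 9 > Clinic B 6.
Give Clinic A 8 more to hit its cap of 9 → 12 left.
Clinic P: +8 to 11 (cap) → 4 left.
Clinic L has room for 16 more but only 4 remain, so it gets 6.
Total = 6×3 + 12×11 + 9×6 + 15×9 = 339.

339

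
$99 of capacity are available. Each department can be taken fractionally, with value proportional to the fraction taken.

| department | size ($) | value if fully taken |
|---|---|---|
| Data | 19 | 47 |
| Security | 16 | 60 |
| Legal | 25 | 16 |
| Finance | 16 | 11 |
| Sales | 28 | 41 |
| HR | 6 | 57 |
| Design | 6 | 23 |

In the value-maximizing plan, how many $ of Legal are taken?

8

Best value per unit of size first: HR 57/6≈9.5, Design 23/6≈3.83, Security 60/16≈3.75, Data 47/19≈2.47, Sales 41/28≈1.46, Finance 11/16≈0.688, Legal 16/25≈0.64.
HR: take in full, 6 $ for value 57 — 93 left.
All 6 $ of Design fit (value 23) — 87 remain.
Take all of Security (16 $, value 60) — 71 $ left.
All 19 $ of Data fit (value 47) — 52 remain.
Take all of Sales (28 $, value 41) — 24 $ left.
Finance: take in full, 16 $ for value 11 — 8 left.
Only 8 $ remain; take 8/25 of Legal for value 16×8/25 = 5.12.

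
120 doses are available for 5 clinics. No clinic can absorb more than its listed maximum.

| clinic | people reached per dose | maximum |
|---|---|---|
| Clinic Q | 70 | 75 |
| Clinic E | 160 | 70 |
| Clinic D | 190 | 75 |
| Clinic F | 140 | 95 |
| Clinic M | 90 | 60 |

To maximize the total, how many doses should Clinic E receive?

45

Highest people reached per dose first: Clinic D 190 > Clinic E 160 > Clinic F 140 > Clinic M 90 > Clinic Q 70.
Give Clinic D 75 to hit its cap of 75 — 45 left.
Clinic E: +45 (room for 70) → 45. Pool exhausted.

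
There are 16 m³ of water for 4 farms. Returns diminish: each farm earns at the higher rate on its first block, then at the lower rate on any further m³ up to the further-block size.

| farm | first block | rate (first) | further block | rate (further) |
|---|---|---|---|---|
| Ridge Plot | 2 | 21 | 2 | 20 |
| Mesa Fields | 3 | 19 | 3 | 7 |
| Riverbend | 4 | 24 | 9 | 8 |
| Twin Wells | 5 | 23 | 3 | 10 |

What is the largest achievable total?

Order all 8 blocks by rate: Riverbend/first 24 > Twin Wells/first 23 > Ridge Plot/first 21 > Ridge Plot/second 20 > Mesa Fields/first 19 > Twin Wells/second 10 > Riverbend/second 8 > Mesa Fields/second 7.
Riverbend/first (24): +4 ; 12 left.
Twin Wells first at 23: fill all 5 ; 7 left.
Fill Ridge Plot first block (2 at 21) ; 5 left.
Fill Ridge Plot second block (2 at 20) ; 3 left.
Mesa Fields first at 19: fill all 3 ; 0 left.
Total = 24×4 + 23×5 + 21×2 + 20×2 + 19×3 = 350.

350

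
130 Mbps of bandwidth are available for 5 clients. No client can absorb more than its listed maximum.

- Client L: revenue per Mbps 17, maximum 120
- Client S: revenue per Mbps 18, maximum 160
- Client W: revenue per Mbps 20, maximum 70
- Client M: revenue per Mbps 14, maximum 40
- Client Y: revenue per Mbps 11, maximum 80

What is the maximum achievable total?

2480

Highest revenue per Mbps first: Client W 20 > Client S 18 > Client L 17 > Client M 14 > Client Y 11.
Give Client W 70 to hit its cap of 70 → 60 left.
Client S has room for 160 but only 60 remain, so it gets 60.
Total = 18×60 + 20×70 = 2480.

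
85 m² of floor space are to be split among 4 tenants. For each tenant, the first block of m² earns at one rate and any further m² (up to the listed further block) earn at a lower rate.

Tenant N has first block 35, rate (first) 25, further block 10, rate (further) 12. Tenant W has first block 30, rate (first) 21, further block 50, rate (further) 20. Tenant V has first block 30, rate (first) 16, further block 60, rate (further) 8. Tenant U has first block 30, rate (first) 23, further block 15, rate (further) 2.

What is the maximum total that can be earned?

Rank every tier by rate: Tenant N/tier1 25 > Tenant U/tier1 23 > Tenant W/tier1 21 > Tenant W/tier2 20 > Tenant V/tier1 16 > Tenant N/tier2 12 > Tenant V/tier2 8 > Tenant U/tier2 2.
Tenant N/tier1 (25): +35 — 50 left.
Tenant U/tier1 (23): +30 — 20 left.
Tenant W/tier1: +20 of 30 at 21; pool empty.
Total = 25×35 + 23×30 + 21×20 = 1985.

1985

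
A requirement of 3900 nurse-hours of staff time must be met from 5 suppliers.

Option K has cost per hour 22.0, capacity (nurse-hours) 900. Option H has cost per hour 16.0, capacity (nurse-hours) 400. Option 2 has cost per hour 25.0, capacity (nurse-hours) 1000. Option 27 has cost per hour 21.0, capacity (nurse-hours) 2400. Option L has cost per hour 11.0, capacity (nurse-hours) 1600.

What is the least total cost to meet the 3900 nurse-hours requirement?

63900

Use suppliers in increasing cost order.
Option L at 11.0: take all 1600 nurse-hours → 2300 still needed.
Option H at 16.0: take all 400 nurse-hours → 1900 still needed.
Take 1900 from Option 27 at 21.0 to finish.
Option K, Option 2: unused.
Cost = 1600×11.0 + 400×16.0 + 1900×21.0 = 63900.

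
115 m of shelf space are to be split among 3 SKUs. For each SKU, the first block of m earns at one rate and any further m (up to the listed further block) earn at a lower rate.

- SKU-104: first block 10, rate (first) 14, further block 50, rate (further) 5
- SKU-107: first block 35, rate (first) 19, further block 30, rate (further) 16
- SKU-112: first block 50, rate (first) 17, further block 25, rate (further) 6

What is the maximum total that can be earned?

1995

Rank every tier by rate: SKU-107/first 19 > SKU-112/first 17 > SKU-107/second 16 > SKU-104/first 14 > SKU-112/second 6 > SKU-104/second 5.
SKU-107 first at 19: fill all 35 — 80 left.
Fill SKU-112 first block (50 at 17) — 30 left.
SKU-107/second (16): +30 — 0 left.
Total = 19×35 + 17×50 + 16×30 = 1995.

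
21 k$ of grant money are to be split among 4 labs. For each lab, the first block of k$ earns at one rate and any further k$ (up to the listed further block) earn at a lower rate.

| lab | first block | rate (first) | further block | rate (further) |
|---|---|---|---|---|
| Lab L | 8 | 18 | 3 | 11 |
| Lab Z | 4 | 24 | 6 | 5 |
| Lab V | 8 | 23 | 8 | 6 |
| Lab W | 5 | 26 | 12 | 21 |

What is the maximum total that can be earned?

Order all 8 blocks by rate: Lab W/tier1 26 > Lab Z/tier1 24 > Lab V/tier1 23 > Lab W/tier2 21 > Lab L/tier1 18 > Lab L/tier2 11 > Lab V/tier2 6 > Lab Z/tier2 5.
Fill Lab W tier1 block (5 at 26) → 16 left.
Lab Z tier1 at 24: fill all 4 → 12 left.
Fill Lab V tier1 block (8 at 23) → 4 left.
4 remain; put them into Lab W tier2 at 21.
Total = 26×5 + 24×4 + 23×8 + 21×4 = 494.

494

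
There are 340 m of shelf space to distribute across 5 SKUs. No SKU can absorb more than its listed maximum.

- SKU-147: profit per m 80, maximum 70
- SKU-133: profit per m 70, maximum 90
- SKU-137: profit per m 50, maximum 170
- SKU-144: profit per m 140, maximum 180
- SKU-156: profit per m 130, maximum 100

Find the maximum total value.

Order the SKUs by profit per m: SKU-144 140 > SKU-156 130 > SKU-147 80 > SKU-133 70 > SKU-137 50.
SKU-144 takes 180 to reach its cap of 180 — 160 left.
Give SKU-156 100 to hit its cap of 100 — 60 left.
Only 60 left; SKU-147 takes them to reach 60.
Total = 80×60 + 140×180 + 130×100 = 43000.

43000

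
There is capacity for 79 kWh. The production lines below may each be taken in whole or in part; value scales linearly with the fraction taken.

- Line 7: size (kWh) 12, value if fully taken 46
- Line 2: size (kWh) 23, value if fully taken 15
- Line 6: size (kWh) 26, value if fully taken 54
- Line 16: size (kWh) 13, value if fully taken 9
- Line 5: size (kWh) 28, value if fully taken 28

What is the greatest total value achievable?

137

Best value per unit of size first: Line 7 46/12≈3.83, Line 6 54/26≈2.08, Line 5 28/28≈1, Line 16 9/13≈0.692, Line 2 15/23≈0.652.
Take all of Line 7 (12 kWh, value 46) — 67 kWh left.
Take all of Line 6 (26 kWh, value 54) — 41 kWh left.
Take all of Line 5 (28 kWh, value 28) — 13 kWh left.
All 13 kWh of Line 16 fit (value 9) — 0 remain.
Total value = 137.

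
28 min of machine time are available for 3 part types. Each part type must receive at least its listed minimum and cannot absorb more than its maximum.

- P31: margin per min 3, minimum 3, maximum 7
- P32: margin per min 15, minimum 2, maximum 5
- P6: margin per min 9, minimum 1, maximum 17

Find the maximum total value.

Meeting every minimum uses 3+2+1 = 6 min, leaving 22.
Order the part types by margin per min: P32 15 > P6 9 > P31 3.
P32: +3 to 5 (cap) ; 19 left.
P6: +16 to 17 (cap) ; 3 left.
Only 3 left; P31 takes them to reach 6.
Total = 3×6 + 15×5 + 9×17 = 246.

246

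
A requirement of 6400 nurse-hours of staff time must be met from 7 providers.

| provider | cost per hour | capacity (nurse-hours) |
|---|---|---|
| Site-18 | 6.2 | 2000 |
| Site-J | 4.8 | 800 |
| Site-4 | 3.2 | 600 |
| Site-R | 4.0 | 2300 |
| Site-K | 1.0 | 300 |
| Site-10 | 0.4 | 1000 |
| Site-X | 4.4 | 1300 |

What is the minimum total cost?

22000

Cheapest first:
Take 1000 from Site-10 at 0.4 → need 5400 more.
Take 300 from Site-K at 1.0 → need 5100 more.
Take 600 from Site-4 at 3.2 → need 4500 more.
Site-R at 4.0: take all 2300 nurse-hours → 2200 still needed.
Site-X (4.4): use full 1300 → 900 nurse-hours to go.
Site-J (4.8): use full 800 → 100 nurse-hours to go.
Site-18 at 6.2: take 100 of its 2000 → requirement met.
Cost = 1000×0.4 + 300×1.0 + 600×3.2 + 2300×4.0 + 1300×4.4 + 800×4.8 + 100×6.2 = 22000.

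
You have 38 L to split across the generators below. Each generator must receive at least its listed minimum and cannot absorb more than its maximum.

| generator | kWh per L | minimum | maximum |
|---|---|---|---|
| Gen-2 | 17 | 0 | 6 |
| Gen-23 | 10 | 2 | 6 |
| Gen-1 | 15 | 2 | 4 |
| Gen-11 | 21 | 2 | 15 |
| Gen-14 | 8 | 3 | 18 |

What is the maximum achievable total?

593

Meeting every minimum uses 0+2+2+2+3 = 9 L, leaving 29.
Order the generators by kWh per L: Gen-11 21 > Gen-2 17 > Gen-1 15 > Gen-23 10 > Gen-14 8.
Gen-11: +13 to 15 (cap) — 16 left.
Give Gen-2 6 more to hit its cap of 6 — 10 left.
Gen-1: +2 to 4 (cap) — 8 left.
Gen-23: +4 to 6 (cap) — 4 left.
Only 4 left; Gen-14 takes them to reach 7.
Total = 17×6 + 10×6 + 15×4 + 21×15 + 8×7 = 593.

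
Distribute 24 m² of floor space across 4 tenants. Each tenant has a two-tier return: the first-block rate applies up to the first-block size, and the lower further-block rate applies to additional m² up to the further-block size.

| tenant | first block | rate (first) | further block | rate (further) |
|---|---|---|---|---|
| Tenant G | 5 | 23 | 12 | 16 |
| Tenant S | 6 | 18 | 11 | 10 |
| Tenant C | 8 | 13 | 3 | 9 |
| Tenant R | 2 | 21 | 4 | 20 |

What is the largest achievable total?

457

Treat each block as its own option and order by rate: Tenant G/tier1 23 > Tenant R/tier1 21 > Tenant R/tier2 20 > Tenant S/tier1 18 > Tenant G/tier2 16 > Tenant C/tier1 13 > Tenant S/tier2 10 > Tenant C/tier2 9.
Tenant G/tier1 (23): +5 ; 19 left.
Tenant R/tier1 (21): +2 ; 17 left.
Tenant R/tier2 (20): +4 ; 13 left.
Fill Tenant S tier1 block (6 at 18) ; 7 left.
7 remain; put them into Tenant G tier2 at 16.
Total = 23×5 + 21×2 + 20×4 + 18×6 + 16×7 = 457.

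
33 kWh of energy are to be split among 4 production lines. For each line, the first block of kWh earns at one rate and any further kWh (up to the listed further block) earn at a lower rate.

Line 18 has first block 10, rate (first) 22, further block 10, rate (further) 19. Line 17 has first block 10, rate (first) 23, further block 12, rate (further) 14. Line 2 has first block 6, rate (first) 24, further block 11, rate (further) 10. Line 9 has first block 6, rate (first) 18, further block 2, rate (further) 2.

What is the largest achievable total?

Treat each block as its own option and order by rate: Line 2/first 24 > Line 17/first 23 > Line 18/first 22 > Line 18/second 19 > Line 9/first 18 > Line 17/second 14 > Line 2/second 10 > Line 9/second 2.
Line 2 first at 24: fill all 6 ; 27 left.
Fill Line 17 first block (10 at 23) ; 17 left.
Line 18/first (22): +10 ; 7 left.
Line 18/second: +7 of 10 at 19; pool empty.
Total = 24×6 + 23×10 + 22×10 + 19×7 = 727.

727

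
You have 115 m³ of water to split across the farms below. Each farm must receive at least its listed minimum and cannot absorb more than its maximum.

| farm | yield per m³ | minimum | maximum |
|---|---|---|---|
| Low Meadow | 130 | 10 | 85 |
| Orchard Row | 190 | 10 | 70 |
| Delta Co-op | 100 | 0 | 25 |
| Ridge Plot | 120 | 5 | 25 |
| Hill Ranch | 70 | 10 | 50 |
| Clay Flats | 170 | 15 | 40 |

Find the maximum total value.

19300

Meeting every minimum uses 10+10+0+5+10+15 = 50 m³, leaving 65.
Order the farms by yield per m³: Orchard Row 190 > Clay Flats 170 > Low Meadow 130 > Ridge Plot 120 > Delta Co-op 100 > Hill Ranch 70.
Give Orchard Row 60 more to hit its cap of 70 → 5 left.
Clay Flats has room for 25 more but only 5 remain, so it gets 20.
Total = 130×10 + 190×70 + 120×5 + 70×10 + 170×20 = 19300.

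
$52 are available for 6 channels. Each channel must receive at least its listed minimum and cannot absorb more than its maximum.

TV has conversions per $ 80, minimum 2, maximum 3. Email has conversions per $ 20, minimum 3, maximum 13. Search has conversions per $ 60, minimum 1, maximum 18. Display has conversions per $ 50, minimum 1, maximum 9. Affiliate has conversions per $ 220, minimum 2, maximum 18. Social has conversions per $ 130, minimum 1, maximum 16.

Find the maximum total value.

7050

Meeting every minimum uses 2+3+1+1+2+1 = 10 $, leaving 42.
Order the channels by conversions per $: Affiliate 220 > Social 130 > TV 80 > Search 60 > Display 50 > Email 20.
Give Affiliate 16 more to hit its cap of 18 — 26 left.
Give Social 15 more to hit its cap of 16 — 11 left.
TV: +1 to 3 (cap) — 10 left.
Search: +10 (room for 17) → 11. Pool exhausted.
Total = 80×3 + 20×3 + 60×11 + 50×1 + 220×18 + 130×16 = 7050.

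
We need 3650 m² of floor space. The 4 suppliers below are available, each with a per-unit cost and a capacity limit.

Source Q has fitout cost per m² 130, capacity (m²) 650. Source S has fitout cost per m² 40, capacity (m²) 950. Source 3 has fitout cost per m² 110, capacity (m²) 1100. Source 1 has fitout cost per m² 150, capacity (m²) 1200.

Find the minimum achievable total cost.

386000

Use suppliers in increasing cost order.
Take 950 from Source S at 40 → need 2700 more.
Source 3 (110): use full 1100 → 1600 m² to go.
Source Q (130): use full 650 → 950 m² to go.
Source 1 at 150: take 950 of its 1200 → requirement met.
Cost = 950×40 + 1100×110 + 650×130 + 950×150 = 386000.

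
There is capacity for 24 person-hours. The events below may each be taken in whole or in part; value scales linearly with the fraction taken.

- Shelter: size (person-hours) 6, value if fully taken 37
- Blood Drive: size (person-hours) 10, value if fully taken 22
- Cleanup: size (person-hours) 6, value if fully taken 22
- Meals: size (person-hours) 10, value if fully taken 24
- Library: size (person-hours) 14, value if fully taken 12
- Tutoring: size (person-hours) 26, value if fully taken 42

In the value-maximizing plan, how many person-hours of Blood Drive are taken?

Sort by value density: Shelter 37/6≈6.17, Cleanup 22/6≈3.67, Meals 24/10≈2.4, Blood Drive 22/10≈2.2, Tutoring 42/26≈1.62, Library 12/14≈0.857.
Shelter: take in full, 6 person-hours for value 37 ; 18 left.
All 6 person-hours of Cleanup fit (value 22) ; 12 remain.
Take all of Meals (10 person-hours, value 24) ; 2 person-hours left.
Only 2 person-hours remain; take 2/10 of Blood Drive for value 22×2/10 = 4.4.

2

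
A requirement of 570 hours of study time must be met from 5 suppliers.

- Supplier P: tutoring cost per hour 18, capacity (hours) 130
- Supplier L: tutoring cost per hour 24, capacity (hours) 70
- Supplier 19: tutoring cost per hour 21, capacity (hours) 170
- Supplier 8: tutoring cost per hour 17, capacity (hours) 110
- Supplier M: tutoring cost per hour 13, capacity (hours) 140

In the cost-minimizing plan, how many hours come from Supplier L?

Fill from the cheapest supplier first.
Supplier M (13): use full 140 — 430 hours to go.
Supplier 8 (17): use full 110 — 320 hours to go.
Take 130 from Supplier P at 18 — need 190 more.
Supplier 19 at 21: take all 170 hours — 20 still needed.
Take 20 from Supplier L at 24 to finish.

20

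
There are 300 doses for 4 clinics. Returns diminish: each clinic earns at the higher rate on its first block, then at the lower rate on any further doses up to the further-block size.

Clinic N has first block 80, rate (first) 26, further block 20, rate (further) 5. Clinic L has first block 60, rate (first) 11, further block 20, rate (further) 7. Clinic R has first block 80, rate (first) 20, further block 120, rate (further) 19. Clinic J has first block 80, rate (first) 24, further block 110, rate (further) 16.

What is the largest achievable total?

6740

Treat each block as its own option and order by rate: Clinic N/first 26 > Clinic J/first 24 > Clinic R/first 20 > Clinic R/second 19 > Clinic J/second 16 > Clinic L/first 11 > Clinic L/second 7 > Clinic N/second 5.
Clinic N first at 26: fill all 80 ; 220 left.
Clinic J first at 24: fill all 80 ; 140 left.
Clinic R first at 20: fill all 80 ; 60 left.
Clinic R/second: +60 of 120 at 19; pool empty.
Total = 26×80 + 24×80 + 20×80 + 19×60 = 6740.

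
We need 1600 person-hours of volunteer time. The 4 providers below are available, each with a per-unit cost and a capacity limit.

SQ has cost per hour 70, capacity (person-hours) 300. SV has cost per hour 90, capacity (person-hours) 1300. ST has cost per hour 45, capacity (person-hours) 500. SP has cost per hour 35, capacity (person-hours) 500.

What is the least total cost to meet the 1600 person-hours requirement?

Use providers in increasing cost order.
SP at 35: take all 500 person-hours ; 1100 still needed.
ST at 45: take all 500 person-hours ; 600 still needed.
Take 300 from SQ at 70 ; need 300 more.
SV (90): take the remaining 300 ; done.
Cost = 500×35 + 500×45 + 300×70 + 300×90 = 88000.

88000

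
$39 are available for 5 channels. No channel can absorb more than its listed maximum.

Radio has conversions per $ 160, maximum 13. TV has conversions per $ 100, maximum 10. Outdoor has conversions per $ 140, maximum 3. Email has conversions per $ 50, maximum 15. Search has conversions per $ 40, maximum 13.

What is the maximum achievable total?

Highest conversions per $ first: Radio 160 > Outdoor 140 > TV 100 > Email 50 > Search 40.
Give Radio 13 to hit its cap of 13 ; 26 left.
Outdoor takes 3 to reach its cap of 3 ; 23 left.
Give TV 10 to hit its cap of 10 ; 13 left.
Email: +13 (room for 15) → 13. Pool exhausted.
Total = 160×13 + 100×10 + 140×3 + 50×13 = 4150.

4150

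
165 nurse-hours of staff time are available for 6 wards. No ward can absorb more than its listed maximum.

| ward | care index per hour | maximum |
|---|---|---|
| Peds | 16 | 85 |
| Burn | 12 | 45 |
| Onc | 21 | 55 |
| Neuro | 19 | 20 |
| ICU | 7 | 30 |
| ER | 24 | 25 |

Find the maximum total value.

3175

Rank by care index per hour: ER 24 > Onc 21 > Neuro 19 > Peds 16 > Burn 12 > ICU 7.
ER: +25 to 25 (cap) → 140 left.
Onc: +55 to 55 (cap) → 85 left.
Neuro: +20 to 20 (cap) → 65 left.
Peds has room for 85 but only 65 remain, so it gets 65.
Total = 16×65 + 21×55 + 19×20 + 24×25 = 3175.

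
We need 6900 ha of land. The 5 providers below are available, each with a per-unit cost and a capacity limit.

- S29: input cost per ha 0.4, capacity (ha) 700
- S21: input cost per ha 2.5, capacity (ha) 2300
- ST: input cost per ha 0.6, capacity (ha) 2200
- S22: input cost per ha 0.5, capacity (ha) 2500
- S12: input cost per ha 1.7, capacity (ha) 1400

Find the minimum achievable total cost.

Cheapest first:
S29 (0.4): use full 700 → 6200 ha to go.
S22 at 0.5: take all 2500 ha → 3700 still needed.
ST at 0.6: take all 2200 ha → 1500 still needed.
S12 at 1.7: take all 1400 ha → 100 still needed.
S21 at 2.5: take 100 of its 2300 → requirement met.
Cost = 700×0.4 + 2500×0.5 + 2200×0.6 + 1400×1.7 + 100×2.5 = 5480.

5480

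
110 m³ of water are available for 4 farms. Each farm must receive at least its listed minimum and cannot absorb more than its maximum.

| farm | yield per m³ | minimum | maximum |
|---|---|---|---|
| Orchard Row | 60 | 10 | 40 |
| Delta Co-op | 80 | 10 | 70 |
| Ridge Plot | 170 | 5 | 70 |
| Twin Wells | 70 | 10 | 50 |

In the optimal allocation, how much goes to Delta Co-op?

Meeting every minimum uses 10+10+5+10 = 35 m³, leaving 75.
Order the farms by yield per m³: Ridge Plot 170 > Delta Co-op 80 > Twin Wells 70 > Orchard Row 60.
Give Ridge Plot 65 more to hit its cap of 70 → 10 left.
Only 10 left; Delta Co-op takes them to reach 20.

20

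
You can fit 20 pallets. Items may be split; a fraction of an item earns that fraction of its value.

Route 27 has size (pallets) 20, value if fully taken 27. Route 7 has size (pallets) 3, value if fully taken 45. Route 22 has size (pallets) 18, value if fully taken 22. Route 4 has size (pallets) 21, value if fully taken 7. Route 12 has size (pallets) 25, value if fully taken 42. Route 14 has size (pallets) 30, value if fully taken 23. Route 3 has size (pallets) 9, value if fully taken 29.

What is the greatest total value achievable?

87.44

Rank by value-to-size ratio: Route 7 45/3≈15, Route 3 29/9≈3.22, Route 12 42/25≈1.68, Route 27 27/20≈1.35, Route 22 22/18≈1.22, Route 14 23/30≈0.767, Route 4 7/21≈0.333.
Route 7: take in full, 3 pallets for value 45 — 17 left.
Take all of Route 3 (9 pallets, value 29) — 8 pallets left.
8 pallets left: a 8/25 share of Route 12 gives 42×8/25 = 13.44.
Total value = 87.44.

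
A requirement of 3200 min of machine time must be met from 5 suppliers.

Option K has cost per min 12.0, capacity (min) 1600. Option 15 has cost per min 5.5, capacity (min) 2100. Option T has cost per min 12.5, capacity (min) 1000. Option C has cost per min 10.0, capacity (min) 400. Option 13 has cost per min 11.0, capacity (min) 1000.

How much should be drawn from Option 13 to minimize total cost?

Use suppliers in increasing cost order.
Option 15 at 5.5: take all 2100 min → 1100 still needed.
Take 400 from Option C at 10.0 → need 700 more.
Option 13 at 11.0: take 700 of its 1000 → requirement met.
Option K, Option T: unused.

700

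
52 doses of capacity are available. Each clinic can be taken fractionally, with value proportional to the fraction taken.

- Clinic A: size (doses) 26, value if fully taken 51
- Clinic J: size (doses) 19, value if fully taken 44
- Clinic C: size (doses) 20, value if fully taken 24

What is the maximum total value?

Best value per unit of size first: Clinic J 44/19≈2.32, Clinic A 51/26≈1.96, Clinic C 24/20≈1.2.
All 19 doses of Clinic J fit (value 44) — 33 remain.
All 26 doses of Clinic A fit (value 51) — 7 remain.
Only 7 doses remain; take 7/20 of Clinic C for value 24×7/20 = 8.4.
Total value = 103.4.

103.4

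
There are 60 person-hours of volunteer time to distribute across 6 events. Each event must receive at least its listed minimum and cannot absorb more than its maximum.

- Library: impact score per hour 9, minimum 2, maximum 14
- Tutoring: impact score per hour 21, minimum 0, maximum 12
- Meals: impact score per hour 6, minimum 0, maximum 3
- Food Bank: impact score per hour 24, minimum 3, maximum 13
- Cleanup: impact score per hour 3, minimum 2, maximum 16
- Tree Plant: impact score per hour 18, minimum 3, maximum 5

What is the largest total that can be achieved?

Meeting every minimum uses 2+0+0+3+2+3 = 10 person-hours, leaving 50.
Rank by impact score per hour: Food Bank 24 > Tutoring 21 > Tree Plant 18 > Library 9 > Meals 6 > Cleanup 3.
Food Bank takes 10 more to reach its cap of 13 — 40 left.
Give Tutoring 12 more to hit its cap of 12 — 28 left.
Give Tree Plant 2 more to hit its cap of 5 — 26 left.
Library takes 12 more to reach its cap of 14 — 14 left.
Meals: +3 to 3 (cap) — 11 left.
Only 11 left; Cleanup takes them to reach 13.
Total = 9×14 + 21×12 + 6×3 + 24×13 + 3×13 + 18×5 = 837.

837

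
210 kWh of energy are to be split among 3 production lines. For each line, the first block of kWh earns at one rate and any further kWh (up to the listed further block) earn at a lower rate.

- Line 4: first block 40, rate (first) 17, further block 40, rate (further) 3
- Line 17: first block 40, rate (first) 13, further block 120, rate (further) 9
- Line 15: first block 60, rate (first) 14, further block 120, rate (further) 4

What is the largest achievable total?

2670

Rank every tier by rate: Line 4/first 17 > Line 15/first 14 > Line 17/first 13 > Line 17/second 9 > Line 15/second 4 > Line 4/second 3.
Line 4/first (17): +40 ; 170 left.
Line 15 first at 14: fill all 60 ; 110 left.
Line 17 first at 13: fill all 40 ; 70 left.
Line 17 second at 9: only 70 left, fill 70.
Total = 17×40 + 14×60 + 13×40 + 9×70 = 2670.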